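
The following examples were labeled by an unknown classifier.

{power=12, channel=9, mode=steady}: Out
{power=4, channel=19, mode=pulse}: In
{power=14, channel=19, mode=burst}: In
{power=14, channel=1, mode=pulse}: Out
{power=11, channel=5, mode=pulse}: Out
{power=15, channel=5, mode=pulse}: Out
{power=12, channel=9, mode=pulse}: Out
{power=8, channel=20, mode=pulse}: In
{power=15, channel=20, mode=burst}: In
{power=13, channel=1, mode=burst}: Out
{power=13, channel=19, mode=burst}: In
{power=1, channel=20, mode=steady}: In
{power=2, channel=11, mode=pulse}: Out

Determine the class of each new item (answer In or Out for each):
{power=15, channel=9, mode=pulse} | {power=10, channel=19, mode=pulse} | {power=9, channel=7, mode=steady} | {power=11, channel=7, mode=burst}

The distinguishing property — channel ≥ 19 — holds for all the 'In' cases and none of the 'Out' cases.
Out: {power=15, channel=9, mode=pulse}, since channel = 9.
In: {power=10, channel=19, mode=pulse}, since channel = 19.
Out: {power=9, channel=7, mode=steady}, since channel = 7.
Out: {power=11, channel=7, mode=burst}, since channel = 7.

Out, In, Out, Out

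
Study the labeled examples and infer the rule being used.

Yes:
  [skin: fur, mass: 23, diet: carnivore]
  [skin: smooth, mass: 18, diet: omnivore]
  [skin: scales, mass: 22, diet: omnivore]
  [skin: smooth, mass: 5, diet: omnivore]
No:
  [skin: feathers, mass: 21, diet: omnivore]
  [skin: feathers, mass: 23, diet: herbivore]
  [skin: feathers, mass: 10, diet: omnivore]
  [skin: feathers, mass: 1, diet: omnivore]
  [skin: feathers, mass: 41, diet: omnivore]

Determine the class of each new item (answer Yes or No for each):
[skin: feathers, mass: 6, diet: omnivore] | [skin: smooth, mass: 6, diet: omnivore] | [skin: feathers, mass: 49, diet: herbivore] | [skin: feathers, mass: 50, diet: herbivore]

No, Yes, No, No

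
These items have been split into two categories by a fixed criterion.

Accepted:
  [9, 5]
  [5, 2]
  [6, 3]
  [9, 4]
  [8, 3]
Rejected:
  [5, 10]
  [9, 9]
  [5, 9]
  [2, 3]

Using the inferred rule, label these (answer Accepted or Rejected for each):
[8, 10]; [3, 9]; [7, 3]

'Accepted' ⟺ first > second.
[8, 10] → 8 < 10 → Rejected. [3, 9] → 3 < 9 → Rejected. [7, 3] → 7 > 3 → Accepted.

Rejected, Rejected, Accepted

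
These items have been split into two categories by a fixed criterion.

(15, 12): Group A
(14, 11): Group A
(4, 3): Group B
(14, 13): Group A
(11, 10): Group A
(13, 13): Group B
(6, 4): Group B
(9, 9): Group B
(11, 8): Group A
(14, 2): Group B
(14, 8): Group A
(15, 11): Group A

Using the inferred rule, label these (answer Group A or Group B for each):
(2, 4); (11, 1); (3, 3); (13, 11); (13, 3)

The common property of the 'Group A' items is: first > second AND sum ≥ 18. No 'Group B' item has it.
(2, 4): 2 < 4, 2+4 = 6, does not pass → Group B.
(11, 1): 11 > 1, 11+1 = 12, does not pass → Group B.
(3, 3): 3 = 3, 3+3 = 6, does not pass → Group B.
(13, 11): 13 > 11, 13+11 = 24, satisfies this → Group A.
(13, 3): 13 > 3, 13+3 = 16, does not pass → Group B.

Group B, Group B, Group B, Group A, Group B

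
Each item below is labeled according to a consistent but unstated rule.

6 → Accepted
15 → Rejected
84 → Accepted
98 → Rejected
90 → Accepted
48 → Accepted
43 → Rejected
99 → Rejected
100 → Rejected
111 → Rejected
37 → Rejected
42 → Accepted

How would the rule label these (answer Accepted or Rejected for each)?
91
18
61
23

Rule: multiple of 6. This holds for each 'Accepted' example and fails for each 'Rejected' one.
91: Rejected (91 = 6·15 + 1). 18: Accepted (18 = 6·3). 61: Rejected (61 = 6·10 + 1). 23: Rejected (23 = 6·3 + 5).

Rejected, Accepted, Rejected, Rejected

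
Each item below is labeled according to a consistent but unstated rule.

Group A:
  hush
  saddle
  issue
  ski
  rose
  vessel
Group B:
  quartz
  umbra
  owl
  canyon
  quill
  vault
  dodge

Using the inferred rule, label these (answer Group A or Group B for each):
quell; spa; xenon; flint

Group B, Group A, Group B, Group B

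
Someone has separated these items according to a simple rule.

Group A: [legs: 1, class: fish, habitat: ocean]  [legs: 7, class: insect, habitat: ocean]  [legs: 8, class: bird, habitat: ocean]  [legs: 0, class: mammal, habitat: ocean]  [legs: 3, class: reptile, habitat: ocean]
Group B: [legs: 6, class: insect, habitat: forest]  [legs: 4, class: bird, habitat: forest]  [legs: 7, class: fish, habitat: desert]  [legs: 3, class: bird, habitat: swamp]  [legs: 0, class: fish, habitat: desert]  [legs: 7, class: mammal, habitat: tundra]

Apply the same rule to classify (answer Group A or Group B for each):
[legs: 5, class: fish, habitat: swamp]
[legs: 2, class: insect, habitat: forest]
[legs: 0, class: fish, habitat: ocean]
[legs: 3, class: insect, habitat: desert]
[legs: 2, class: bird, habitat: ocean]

Group B, Group B, Group A, Group B, Group A

Every 'Group A' example satisfies: habitat is ocean. None of the 'Group B' examples do.
[legs: 5, class: fish, habitat: swamp]: habitat is swamp, doesn't match → Group B.
[legs: 2, class: insect, habitat: forest]: habitat is forest, doesn't match → Group B.
[legs: 0, class: fish, habitat: ocean]: habitat is ocean, checks out → Group A.
[legs: 3, class: insect, habitat: desert]: habitat is desert, doesn't match → Group B.
[legs: 2, class: bird, habitat: ocean]: habitat is ocean, checks out → Group A.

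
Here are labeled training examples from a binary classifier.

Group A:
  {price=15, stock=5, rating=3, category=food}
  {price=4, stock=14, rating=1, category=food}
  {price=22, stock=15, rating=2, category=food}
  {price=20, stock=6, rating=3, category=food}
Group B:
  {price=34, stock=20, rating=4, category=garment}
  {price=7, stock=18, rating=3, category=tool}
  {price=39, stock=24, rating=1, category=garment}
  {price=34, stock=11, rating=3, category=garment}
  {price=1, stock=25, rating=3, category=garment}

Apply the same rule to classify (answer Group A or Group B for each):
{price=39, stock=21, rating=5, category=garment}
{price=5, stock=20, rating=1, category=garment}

Group B, Group B

The rule appears to be: category is food.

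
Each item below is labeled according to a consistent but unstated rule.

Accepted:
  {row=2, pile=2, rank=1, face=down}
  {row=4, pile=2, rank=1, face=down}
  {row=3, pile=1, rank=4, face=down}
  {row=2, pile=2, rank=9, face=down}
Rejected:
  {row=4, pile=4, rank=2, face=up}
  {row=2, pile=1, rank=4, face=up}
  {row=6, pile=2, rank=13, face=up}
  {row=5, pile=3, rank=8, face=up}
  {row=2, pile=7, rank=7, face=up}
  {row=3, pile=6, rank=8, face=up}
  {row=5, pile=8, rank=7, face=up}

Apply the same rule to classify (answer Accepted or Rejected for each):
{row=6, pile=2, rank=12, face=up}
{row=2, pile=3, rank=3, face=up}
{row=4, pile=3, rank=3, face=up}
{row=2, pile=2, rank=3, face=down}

One predicate separates the groups cleanly: face is down.
{row=6, pile=2, rank=12, face=up}: Rejected (face is up).
{row=2, pile=3, rank=3, face=up}: Rejected (face is up).
{row=4, pile=3, rank=3, face=up}: Rejected (face is up).
{row=2, pile=2, rank=3, face=down}: Accepted (face is down).

Rejected, Rejected, Rejected, Accepted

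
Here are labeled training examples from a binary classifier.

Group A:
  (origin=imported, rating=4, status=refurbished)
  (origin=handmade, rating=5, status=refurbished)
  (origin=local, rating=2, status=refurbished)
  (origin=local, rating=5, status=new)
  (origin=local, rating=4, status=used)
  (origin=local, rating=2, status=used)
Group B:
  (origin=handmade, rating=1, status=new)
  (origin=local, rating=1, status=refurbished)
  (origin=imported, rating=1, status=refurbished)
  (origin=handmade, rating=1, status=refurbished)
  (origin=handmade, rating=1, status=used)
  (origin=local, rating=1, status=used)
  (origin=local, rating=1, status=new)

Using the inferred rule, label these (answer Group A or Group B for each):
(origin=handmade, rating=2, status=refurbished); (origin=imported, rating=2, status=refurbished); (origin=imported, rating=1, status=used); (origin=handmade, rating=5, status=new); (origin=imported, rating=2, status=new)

The pattern is that an item is 'Group A' exactly when: rating ≥ 2.

Group A, Group A, Group B, Group A, Group A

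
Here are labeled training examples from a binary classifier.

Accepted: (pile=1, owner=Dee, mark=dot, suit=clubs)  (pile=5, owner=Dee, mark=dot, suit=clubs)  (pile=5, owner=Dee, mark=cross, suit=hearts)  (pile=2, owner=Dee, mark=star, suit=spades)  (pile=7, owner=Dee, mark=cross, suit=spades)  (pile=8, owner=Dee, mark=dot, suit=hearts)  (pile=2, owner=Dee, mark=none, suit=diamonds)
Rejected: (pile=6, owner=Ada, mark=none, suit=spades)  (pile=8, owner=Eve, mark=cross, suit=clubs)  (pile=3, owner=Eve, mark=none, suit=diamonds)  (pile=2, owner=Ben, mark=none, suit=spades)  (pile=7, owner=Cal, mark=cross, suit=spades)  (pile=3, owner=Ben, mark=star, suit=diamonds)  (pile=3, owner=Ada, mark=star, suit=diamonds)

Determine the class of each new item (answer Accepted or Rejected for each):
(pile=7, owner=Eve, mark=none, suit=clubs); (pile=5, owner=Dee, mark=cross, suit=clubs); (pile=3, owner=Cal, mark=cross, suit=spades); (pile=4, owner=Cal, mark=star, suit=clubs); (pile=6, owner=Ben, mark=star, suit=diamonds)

Rejected, Accepted, Rejected, Rejected, Rejected

All 'Accepted' examples share one property — owner is Dee — and every 'Rejected' example lacks it.
(pile=7, owner=Eve, mark=none, suit=clubs): owner is Eve — lacks this property, so Rejected.
(pile=5, owner=Dee, mark=cross, suit=clubs): owner is Dee — qualifies, so Accepted.
(pile=3, owner=Cal, mark=cross, suit=spades): owner is Cal — lacks this property, so Rejected.
(pile=4, owner=Cal, mark=star, suit=clubs): owner is Cal — lacks this property, so Rejected.
(pile=6, owner=Ben, mark=star, suit=diamonds): owner is Ben — lacks this property, so Rejected.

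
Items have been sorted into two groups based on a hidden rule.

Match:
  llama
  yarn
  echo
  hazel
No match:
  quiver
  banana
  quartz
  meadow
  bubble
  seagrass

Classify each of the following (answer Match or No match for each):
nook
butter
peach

Match, No match, Match

A rule that fits every label: length ≤ 5 — true of each 'Match' example, false of each 'No match' one.
nook: Match (length 4). butter: No match (length 6). peach: Match (length 5).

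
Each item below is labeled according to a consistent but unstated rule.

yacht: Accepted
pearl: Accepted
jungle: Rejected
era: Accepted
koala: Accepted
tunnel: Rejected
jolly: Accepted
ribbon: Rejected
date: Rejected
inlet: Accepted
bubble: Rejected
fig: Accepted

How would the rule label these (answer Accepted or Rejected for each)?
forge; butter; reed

Looking at the examples, the only property every 'Accepted' case has and every 'Rejected' case lacks is: odd length.

Accepted, Rejected, Rejected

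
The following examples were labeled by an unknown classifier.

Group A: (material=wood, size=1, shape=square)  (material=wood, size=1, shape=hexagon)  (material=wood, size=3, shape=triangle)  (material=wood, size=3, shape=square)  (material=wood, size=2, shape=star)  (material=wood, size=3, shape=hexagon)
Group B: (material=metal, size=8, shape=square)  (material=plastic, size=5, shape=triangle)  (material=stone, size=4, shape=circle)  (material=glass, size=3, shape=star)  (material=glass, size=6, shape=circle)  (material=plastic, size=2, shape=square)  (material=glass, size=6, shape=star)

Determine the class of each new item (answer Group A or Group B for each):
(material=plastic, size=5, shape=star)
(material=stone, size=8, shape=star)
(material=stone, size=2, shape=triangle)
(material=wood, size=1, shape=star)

Looking at the examples, the only property every 'Group A' case has and every 'Group B' case lacks is: material is wood.
(material=plastic, size=5, shape=star): material is plastic, lacks this property → Group B.
(material=stone, size=8, shape=star): material is stone, lacks this property → Group B.
(material=stone, size=2, shape=triangle): material is stone, lacks this property → Group B.
(material=wood, size=1, shape=star): material is wood, satisfies this → Group A.

Group B, Group B, Group B, Group A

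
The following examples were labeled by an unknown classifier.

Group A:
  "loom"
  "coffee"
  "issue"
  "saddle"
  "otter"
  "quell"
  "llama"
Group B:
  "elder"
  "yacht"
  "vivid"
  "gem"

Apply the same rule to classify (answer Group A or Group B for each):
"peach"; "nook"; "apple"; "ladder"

The common property of the 'Group A' items is: has a double letter. No 'Group B' item has it.
"peach": Group B (no doubled letter).
"nook": Group A ('oo' doubled).
"apple": Group A ('pp' doubled).
"ladder": Group A ('dd' doubled).

Group B, Group A, Group A, Group A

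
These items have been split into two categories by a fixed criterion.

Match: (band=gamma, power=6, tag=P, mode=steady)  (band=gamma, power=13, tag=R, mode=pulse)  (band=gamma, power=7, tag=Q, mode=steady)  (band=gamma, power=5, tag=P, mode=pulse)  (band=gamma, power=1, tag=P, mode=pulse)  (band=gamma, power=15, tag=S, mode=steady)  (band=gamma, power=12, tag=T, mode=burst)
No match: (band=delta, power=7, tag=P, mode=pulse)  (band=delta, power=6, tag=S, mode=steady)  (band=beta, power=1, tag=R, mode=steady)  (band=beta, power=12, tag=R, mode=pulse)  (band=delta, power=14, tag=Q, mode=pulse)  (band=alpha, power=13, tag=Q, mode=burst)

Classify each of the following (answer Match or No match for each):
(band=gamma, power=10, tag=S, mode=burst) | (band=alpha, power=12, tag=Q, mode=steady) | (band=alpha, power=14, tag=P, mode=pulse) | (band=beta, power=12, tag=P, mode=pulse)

Match, No match, No match, No match

The common property of the 'Match' items is: band is gamma. No 'No match' item has it.
(band=gamma, power=10, tag=S, mode=burst): band is gamma — fits, so Match. (band=alpha, power=12, tag=Q, mode=steady): band is alpha — does not fit, so No match. (band=alpha, power=14, tag=P, mode=pulse): band is alpha — does not fit, so No match. (band=beta, power=12, tag=P, mode=pulse): band is beta — does not fit, so No match.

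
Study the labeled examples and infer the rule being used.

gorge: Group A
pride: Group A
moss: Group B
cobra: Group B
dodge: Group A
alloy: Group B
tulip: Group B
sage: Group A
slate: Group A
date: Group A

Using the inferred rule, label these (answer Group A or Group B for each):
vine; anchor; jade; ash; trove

The pattern is that an item is 'Group A' exactly when: contains 'e'.
Group A: vine, since has 'e'.
Group B: anchor, since no 'e'.
Group A: jade, since has 'e'.
Group B: ash, since no 'e'.
Group A: trove, since has 'e'.

Group A, Group B, Group A, Group B, Group A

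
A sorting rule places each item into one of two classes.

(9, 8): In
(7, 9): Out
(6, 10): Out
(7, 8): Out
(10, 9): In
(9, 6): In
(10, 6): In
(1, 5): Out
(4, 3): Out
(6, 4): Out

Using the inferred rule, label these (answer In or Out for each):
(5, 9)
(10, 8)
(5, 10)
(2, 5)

The common property of the 'In' items is: first ≥ 8. No 'Out' item has it.
(5, 9) — first 5, hence Out. (10, 8) — first 10, hence In. (5, 10) — first 5, hence Out. (2, 5) — first 2, hence Out.

Out, In, Out, Out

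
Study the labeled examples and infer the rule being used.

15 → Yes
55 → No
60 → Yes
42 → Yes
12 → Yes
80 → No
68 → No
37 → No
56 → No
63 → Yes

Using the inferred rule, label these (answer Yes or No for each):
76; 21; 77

The classifier is using: multiple of 3.
76: 76 = 3·25 + 1, fails the rule → No. 21: 21 = 3·7, meets the rule → Yes. 77: 77 = 3·25 + 2, fails the rule → No.

No, Yes, No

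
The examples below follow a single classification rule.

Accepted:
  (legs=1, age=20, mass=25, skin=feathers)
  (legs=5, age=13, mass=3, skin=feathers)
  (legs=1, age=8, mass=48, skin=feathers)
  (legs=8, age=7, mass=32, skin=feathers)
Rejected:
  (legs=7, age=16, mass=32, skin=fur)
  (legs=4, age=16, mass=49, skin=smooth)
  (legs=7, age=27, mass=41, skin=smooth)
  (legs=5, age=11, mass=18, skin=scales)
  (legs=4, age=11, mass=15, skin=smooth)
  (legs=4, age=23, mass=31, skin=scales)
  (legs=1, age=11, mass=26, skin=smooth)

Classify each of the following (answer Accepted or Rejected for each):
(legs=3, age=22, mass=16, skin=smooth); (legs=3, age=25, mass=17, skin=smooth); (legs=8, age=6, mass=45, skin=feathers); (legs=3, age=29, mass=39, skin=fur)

Rejected, Rejected, Accepted, Rejected

One predicate separates the groups cleanly: skin is feathers.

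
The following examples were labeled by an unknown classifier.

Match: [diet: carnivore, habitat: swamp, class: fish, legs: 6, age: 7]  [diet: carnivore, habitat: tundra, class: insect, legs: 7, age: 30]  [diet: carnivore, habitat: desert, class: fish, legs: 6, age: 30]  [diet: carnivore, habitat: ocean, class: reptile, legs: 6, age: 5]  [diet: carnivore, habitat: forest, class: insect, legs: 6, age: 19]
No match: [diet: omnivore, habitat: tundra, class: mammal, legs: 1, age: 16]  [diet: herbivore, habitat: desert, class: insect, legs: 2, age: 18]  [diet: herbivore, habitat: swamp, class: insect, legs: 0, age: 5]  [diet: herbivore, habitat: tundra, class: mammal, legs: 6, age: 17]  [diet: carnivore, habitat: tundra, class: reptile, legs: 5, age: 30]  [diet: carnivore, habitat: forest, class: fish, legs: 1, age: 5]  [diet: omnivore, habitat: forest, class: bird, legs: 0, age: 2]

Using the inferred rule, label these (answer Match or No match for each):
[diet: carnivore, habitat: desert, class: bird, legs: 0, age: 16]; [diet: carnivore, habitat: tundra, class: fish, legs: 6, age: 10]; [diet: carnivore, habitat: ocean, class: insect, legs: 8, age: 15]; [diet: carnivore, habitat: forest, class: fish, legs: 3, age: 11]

One predicate separates the groups cleanly: diet is carnivore AND legs ≥ 6.
[diet: carnivore, habitat: desert, class: bird, legs: 0, age: 16]: diet is carnivore, legs = 0 — doesn't qualify, so No match. [diet: carnivore, habitat: tundra, class: fish, legs: 6, age: 10]: diet is carnivore, legs = 6 — fits, so Match. [diet: carnivore, habitat: ocean, class: insect, legs: 8, age: 15]: diet is carnivore, legs = 8 — fits, so Match. [diet: carnivore, habitat: forest, class: fish, legs: 3, age: 11]: diet is carnivore, legs = 3 — doesn't qualify, so No match.

No match, Match, Match, No match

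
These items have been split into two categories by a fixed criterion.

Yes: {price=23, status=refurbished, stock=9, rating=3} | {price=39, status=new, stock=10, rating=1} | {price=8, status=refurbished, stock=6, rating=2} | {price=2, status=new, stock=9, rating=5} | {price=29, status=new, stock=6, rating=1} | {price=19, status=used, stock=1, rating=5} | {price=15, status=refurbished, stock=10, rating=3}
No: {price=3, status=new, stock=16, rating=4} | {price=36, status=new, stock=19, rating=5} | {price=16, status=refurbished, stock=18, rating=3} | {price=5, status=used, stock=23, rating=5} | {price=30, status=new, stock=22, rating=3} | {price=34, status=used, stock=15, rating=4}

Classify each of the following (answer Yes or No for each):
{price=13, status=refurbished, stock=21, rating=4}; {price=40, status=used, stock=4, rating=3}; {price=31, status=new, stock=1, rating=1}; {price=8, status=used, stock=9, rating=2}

All 'Yes' examples share one property — stock ≤ 10 — and every 'No' example lacks it.
No: {price=13, status=refurbished, stock=21, rating=4}, since stock = 21.
Yes: {price=40, status=used, stock=4, rating=3}, since stock = 4.
Yes: {price=31, status=new, stock=1, rating=1}, since stock = 1.
Yes: {price=8, status=used, stock=9, rating=2}, since stock = 9.

No, Yes, Yes, Yes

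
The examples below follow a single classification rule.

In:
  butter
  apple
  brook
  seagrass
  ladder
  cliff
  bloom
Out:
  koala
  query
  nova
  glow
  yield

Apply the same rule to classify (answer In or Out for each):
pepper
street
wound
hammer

Checking candidate rules against both groups, what survives is: has a double letter.

In, In, Out, In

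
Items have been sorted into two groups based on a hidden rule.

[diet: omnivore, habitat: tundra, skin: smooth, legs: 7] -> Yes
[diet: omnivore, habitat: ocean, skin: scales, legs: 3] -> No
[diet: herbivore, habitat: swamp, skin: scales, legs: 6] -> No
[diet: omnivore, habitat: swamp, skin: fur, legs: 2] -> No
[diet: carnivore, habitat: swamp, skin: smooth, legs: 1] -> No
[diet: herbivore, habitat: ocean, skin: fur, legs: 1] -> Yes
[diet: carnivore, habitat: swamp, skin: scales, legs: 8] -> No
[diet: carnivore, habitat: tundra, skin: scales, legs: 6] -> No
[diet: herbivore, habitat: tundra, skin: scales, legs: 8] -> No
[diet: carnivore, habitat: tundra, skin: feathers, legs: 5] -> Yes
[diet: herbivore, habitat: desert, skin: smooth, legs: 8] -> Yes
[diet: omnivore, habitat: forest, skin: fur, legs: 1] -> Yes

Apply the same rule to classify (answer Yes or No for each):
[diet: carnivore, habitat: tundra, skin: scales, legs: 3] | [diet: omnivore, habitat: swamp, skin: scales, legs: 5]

Every 'Yes' example satisfies: habitat is not swamp AND skin is not scales. None of the 'No' examples do.

No, No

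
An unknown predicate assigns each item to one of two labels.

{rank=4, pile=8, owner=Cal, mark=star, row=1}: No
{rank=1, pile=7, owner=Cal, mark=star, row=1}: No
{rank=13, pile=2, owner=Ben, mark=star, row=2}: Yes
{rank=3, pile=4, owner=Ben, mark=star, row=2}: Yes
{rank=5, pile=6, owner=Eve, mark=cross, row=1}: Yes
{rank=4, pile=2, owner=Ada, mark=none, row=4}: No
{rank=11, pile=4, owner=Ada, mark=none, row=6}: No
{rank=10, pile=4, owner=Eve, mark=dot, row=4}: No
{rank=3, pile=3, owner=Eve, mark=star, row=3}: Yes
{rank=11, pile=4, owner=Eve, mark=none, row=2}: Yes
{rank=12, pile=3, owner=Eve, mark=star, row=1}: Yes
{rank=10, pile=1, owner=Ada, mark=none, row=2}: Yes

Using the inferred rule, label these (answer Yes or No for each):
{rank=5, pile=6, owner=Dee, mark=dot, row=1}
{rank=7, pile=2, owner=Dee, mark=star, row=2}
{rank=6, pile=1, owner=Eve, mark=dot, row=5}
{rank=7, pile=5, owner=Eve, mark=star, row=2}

One predicate separates the groups cleanly: row ≤ 3 AND pile ≤ 6.
{rank=5, pile=6, owner=Dee, mark=dot, row=1} — row = 1, pile = 6, hence Yes. {rank=7, pile=2, owner=Dee, mark=star, row=2} — row = 2, pile = 2, hence Yes. {rank=6, pile=1, owner=Eve, mark=dot, row=5} — row = 5, pile = 1, hence No. {rank=7, pile=5, owner=Eve, mark=star, row=2} — row = 2, pile = 5, hence Yes.

Yes, Yes, No, Yes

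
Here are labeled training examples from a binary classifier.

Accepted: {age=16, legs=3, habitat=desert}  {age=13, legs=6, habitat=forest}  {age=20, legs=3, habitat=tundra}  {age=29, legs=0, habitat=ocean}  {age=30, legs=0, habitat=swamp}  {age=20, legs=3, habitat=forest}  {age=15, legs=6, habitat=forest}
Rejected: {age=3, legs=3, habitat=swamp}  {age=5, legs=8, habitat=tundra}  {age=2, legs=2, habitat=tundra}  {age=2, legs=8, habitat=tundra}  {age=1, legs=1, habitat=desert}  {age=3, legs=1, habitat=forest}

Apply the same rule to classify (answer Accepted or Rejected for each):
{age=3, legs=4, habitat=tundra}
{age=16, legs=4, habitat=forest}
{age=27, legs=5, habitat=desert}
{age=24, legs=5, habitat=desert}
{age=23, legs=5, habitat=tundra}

The classifier is using: age ≥ 13.
{age=3, legs=4, habitat=tundra}: age = 3, does not satisfy this → Rejected. {age=16, legs=4, habitat=forest}: age = 16, qualifies → Accepted. {age=27, legs=5, habitat=desert}: age = 27, qualifies → Accepted. {age=24, legs=5, habitat=desert}: age = 24, qualifies → Accepted. {age=23, legs=5, habitat=tundra}: age = 23, qualifies → Accepted.

Rejected, Accepted, Accepted, Accepted, Accepted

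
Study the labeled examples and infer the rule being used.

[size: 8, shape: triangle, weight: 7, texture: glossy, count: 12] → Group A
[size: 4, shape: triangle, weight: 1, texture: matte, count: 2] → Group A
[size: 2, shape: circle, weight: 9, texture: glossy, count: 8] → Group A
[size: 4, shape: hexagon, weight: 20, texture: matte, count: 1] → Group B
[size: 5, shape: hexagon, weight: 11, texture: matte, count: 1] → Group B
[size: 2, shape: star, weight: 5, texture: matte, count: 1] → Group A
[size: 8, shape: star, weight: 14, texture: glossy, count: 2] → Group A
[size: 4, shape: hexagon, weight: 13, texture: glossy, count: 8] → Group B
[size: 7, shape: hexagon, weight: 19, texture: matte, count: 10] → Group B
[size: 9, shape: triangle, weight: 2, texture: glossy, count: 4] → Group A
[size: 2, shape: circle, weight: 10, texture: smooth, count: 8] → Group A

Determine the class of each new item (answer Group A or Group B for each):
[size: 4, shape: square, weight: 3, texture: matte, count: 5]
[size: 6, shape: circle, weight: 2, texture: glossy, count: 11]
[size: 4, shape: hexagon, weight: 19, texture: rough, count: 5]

Every 'Group A' example satisfies: shape is not hexagon. None of the 'Group B' examples do.
[size: 4, shape: square, weight: 3, texture: matte, count: 5]: shape is square — passes, so Group A. [size: 6, shape: circle, weight: 2, texture: glossy, count: 11]: shape is circle — passes, so Group A. [size: 4, shape: hexagon, weight: 19, texture: rough, count: 5]: shape is hexagon — does not pass, so Group B.

Group A, Group A, Group B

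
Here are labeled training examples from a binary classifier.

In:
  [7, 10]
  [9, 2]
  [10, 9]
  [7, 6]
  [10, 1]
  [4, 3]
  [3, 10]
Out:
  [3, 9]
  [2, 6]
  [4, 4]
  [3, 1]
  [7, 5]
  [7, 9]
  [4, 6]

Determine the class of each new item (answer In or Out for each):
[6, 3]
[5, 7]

In, Out

A rule that fits every label: sum is odd — true of each 'In' example, false of each 'Out' one.
[6, 3] → 6+3 = 9 → In.
[5, 7] → 5+7 = 12 → Out.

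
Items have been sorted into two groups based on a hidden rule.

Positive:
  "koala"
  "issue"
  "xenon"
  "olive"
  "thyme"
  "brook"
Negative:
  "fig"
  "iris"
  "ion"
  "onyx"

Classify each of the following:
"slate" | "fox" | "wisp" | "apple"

The distinguishing property — length 5 — holds for all the 'Positive' cases and none of the 'Negative' cases.

Positive, Negative, Negative, Positive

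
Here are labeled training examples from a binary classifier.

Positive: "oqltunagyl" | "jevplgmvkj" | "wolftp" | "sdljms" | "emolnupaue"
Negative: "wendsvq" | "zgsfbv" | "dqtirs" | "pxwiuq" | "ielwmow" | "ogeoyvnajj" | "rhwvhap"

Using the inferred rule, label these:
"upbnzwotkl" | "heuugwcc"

One predicate separates the groups cleanly: even length AND contains 'l'.
Positive: "upbnzwotkl", since length 10, has 'l'.
Negative: "heuugwcc", since length 8, no 'l'.

Positive, Negative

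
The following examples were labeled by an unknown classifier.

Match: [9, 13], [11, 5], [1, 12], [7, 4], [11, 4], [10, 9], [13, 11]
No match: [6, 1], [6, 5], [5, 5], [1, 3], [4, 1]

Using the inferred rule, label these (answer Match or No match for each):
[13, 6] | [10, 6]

Match, Match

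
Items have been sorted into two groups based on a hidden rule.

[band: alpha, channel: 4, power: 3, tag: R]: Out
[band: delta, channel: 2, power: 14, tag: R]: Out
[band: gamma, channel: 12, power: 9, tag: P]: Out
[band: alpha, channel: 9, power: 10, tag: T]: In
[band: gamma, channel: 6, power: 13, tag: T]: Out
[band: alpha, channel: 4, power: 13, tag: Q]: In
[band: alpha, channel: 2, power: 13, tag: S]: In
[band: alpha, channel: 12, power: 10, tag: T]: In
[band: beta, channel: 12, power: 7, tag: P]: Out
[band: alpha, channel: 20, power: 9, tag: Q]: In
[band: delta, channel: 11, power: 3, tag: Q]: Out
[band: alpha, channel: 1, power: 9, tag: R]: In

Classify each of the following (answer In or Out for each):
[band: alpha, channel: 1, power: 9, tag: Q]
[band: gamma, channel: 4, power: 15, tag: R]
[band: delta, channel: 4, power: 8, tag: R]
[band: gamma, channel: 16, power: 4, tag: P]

The pattern is that an item is 'In' exactly when: band is alpha AND power ≥ 7.
[band: alpha, channel: 1, power: 9, tag: Q]: In (band is alpha, power = 9).
[band: gamma, channel: 4, power: 15, tag: R]: Out (band is gamma, power = 15).
[band: delta, channel: 4, power: 8, tag: R]: Out (band is delta, power = 8).
[band: gamma, channel: 16, power: 4, tag: P]: Out (band is gamma, power = 4).

In, Out, Out, Out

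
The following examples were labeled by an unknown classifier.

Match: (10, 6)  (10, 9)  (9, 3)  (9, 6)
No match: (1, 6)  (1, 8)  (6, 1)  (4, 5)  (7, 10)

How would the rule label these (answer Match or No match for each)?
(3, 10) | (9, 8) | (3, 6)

No match, Match, No match

The simplest hypothesis consistent with all the labels is: first ≥ 8.
(3, 10) → first 3 → No match.
(9, 8) → first 9 → Match.
(3, 6) → first 3 → No match.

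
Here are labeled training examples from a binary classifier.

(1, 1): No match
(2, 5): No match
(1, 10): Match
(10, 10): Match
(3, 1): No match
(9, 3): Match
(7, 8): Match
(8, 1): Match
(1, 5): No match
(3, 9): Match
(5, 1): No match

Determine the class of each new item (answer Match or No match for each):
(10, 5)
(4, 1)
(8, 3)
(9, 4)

The simplest hypothesis consistent with all the labels is: sum ≥ 9.
(10, 5): 10+5 = 15, has this property → Match. (4, 1): 4+1 = 5, fails this test → No match. (8, 3): 8+3 = 11, has this property → Match. (9, 4): 9+4 = 13, has this property → Match.

Match, No match, Match, Match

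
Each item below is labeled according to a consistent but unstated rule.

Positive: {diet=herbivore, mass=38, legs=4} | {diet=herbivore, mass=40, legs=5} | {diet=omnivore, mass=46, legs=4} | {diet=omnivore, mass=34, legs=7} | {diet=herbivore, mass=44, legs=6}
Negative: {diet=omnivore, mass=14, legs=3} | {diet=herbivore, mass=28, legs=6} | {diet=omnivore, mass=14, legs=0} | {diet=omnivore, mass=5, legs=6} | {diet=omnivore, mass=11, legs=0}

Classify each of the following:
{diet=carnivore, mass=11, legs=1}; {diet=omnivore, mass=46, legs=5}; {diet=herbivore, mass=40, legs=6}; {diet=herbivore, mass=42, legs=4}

Negative, Positive, Positive, Positive

The pattern is that an item is 'Positive' exactly when: mass ≥ 34.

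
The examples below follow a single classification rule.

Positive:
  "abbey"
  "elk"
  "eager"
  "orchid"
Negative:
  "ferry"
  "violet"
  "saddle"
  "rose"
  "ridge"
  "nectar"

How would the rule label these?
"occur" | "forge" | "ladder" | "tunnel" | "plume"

Positive, Negative, Negative, Negative, Negative

A rule that fits every label: starts with a vowel — true of each 'Positive' example, false of each 'Negative' one.
"occur" — starts with 'o', hence Positive.
"forge" — starts with 'f', hence Negative.
"ladder" — starts with 'l', hence Negative.
"tunnel" — starts with 't', hence Negative.
"plume" — starts with 'p', hence Negative.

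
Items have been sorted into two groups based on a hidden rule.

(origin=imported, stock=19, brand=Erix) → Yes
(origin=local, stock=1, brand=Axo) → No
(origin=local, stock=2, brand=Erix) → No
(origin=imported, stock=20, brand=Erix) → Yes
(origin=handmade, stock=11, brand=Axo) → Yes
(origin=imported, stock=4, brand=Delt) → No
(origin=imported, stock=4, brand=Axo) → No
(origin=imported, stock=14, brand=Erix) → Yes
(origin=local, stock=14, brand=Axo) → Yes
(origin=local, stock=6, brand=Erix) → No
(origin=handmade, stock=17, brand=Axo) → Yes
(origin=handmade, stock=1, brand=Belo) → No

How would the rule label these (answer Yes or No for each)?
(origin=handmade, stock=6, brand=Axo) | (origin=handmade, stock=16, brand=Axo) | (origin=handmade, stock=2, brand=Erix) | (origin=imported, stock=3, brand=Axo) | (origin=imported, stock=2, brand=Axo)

All 'Yes' examples share one property — stock ≥ 11 — and every 'No' example lacks it.
(origin=handmade, stock=6, brand=Axo): No (stock = 6).
(origin=handmade, stock=16, brand=Axo): Yes (stock = 16).
(origin=handmade, stock=2, brand=Erix): No (stock = 2).
(origin=imported, stock=3, brand=Axo): No (stock = 3).
(origin=imported, stock=2, brand=Axo): No (stock = 2).

No, Yes, No, No, No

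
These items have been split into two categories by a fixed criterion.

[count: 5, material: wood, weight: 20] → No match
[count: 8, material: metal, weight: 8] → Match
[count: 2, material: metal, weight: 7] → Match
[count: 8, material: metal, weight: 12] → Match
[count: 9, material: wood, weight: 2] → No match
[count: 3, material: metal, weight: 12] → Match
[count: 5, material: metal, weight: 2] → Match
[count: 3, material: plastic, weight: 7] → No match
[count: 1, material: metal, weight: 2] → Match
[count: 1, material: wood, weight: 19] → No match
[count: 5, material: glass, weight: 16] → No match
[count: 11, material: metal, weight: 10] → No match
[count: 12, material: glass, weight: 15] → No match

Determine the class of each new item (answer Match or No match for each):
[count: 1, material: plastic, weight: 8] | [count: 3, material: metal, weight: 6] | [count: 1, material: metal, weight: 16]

The distinguishing property — material is metal AND count ≤ 8 — holds for all the 'Match' cases and none of the 'No match' cases.
[count: 1, material: plastic, weight: 8]: material is plastic, count = 1, does not fit → No match.
[count: 3, material: metal, weight: 6]: material is metal, count = 3, qualifies → Match.
[count: 1, material: metal, weight: 16]: material is metal, count = 1, qualifies → Match.

No match, Match, Match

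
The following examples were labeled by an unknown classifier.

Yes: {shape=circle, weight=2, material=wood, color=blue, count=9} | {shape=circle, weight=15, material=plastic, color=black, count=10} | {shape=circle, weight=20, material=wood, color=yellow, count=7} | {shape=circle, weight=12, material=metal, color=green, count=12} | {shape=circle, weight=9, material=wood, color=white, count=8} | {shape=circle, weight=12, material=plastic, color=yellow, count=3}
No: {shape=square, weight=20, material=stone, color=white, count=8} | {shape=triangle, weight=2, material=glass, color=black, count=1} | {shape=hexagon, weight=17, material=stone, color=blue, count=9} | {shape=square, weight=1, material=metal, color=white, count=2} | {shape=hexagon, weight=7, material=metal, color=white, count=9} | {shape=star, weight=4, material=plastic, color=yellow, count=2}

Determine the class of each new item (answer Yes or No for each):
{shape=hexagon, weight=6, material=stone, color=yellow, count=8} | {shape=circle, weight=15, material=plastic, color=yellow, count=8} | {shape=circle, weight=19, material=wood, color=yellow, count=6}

The pattern is that an item is 'Yes' exactly when: shape is circle.
No: {shape=hexagon, weight=6, material=stone, color=yellow, count=8}, since shape is hexagon.
Yes: {shape=circle, weight=15, material=plastic, color=yellow, count=8}, since shape is circle.
Yes: {shape=circle, weight=19, material=wood, color=yellow, count=6}, since shape is circle.

No, Yes, Yes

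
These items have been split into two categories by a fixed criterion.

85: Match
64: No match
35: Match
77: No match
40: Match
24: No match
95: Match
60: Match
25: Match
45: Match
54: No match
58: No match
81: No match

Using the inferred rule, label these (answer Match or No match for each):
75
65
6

Match, Match, No match

A rule that fits every label: multiple of 5 — true of each 'Match' example, false of each 'No match' one.
75: 75 = 5·15 — fits, so Match.
65: 65 = 5·13 — fits, so Match.
6: 6 = 5·1 + 1 — lacks this property, so No match.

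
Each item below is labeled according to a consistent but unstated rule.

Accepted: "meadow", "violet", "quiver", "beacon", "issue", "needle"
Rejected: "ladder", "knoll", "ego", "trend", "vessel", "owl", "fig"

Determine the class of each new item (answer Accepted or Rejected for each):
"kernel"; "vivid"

All 'Accepted' examples share one property — has ≥ 3 vowels — and every 'Rejected' example lacks it.

Rejected, Rejected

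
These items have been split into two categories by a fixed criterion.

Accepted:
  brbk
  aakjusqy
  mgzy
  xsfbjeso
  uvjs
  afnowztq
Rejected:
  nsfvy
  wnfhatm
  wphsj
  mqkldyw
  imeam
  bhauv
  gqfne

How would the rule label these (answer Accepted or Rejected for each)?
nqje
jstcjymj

Accepted, Accepted

The distinguishing property — even length — holds for all the 'Accepted' cases and none of the 'Rejected' cases.
Accepted: nqje, since length 4.
Accepted: jstcjymj, since length 8.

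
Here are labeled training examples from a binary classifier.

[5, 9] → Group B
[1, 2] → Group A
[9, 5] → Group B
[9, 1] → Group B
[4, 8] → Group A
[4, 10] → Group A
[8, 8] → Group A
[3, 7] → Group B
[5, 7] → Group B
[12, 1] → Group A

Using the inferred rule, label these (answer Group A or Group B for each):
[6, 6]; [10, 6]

Group A, Group A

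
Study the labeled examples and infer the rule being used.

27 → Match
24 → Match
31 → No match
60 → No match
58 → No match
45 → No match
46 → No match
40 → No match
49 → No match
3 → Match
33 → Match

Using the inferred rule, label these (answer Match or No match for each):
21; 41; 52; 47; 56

Match, No match, No match, No match, No match

All 'Match' examples share one property — multiple of 3 AND at most 33 — and every 'No match' example lacks it.
21: 21 = 3·7, 21 ≤ 33, has this property → Match.
41: 41 = 3·13 + 2, 41 > 33, lacks this property → No match.
52: 52 = 3·17 + 1, 52 > 33, lacks this property → No match.
47: 47 = 3·15 + 2, 47 > 33, lacks this property → No match.
56: 56 = 3·18 + 2, 56 > 33, lacks this property → No match.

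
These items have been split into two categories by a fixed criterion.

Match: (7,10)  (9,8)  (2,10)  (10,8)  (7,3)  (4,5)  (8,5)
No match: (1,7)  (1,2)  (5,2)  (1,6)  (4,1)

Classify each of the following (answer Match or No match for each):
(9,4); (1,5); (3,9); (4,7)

Match, No match, Match, Match

Rule: sum ≥ 9. This holds for each 'Match' example and fails for each 'No match' one.
(9,4) — 9+4 = 13, hence Match.
(1,5) — 1+5 = 6, hence No match.
(3,9) — 3+9 = 12, hence Match.
(4,7) — 4+7 = 11, hence Match.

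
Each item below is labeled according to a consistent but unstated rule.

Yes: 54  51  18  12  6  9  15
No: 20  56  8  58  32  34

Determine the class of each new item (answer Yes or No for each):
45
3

Yes, Yes

All 'Yes' examples share one property — multiple of 3 — and every 'No' example lacks it.
Yes: 45, since 45 = 3·15. Yes: 3, since 3 = 3·1.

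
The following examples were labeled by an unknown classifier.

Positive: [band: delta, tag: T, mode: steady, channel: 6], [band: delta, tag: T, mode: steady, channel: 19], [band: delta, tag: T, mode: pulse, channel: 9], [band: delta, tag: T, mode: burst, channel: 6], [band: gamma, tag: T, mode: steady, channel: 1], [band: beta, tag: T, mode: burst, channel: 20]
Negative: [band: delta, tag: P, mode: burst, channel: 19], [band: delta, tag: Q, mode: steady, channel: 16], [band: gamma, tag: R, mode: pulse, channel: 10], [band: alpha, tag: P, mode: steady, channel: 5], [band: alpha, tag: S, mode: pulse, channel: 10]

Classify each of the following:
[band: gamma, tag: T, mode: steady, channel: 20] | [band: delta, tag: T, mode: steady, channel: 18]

Positive, Positive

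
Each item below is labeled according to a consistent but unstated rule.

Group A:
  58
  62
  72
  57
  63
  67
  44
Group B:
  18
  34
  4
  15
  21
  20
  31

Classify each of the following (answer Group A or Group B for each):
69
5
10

Group A, Group B, Group B

The pattern is that an item is 'Group A' exactly when: at least 44.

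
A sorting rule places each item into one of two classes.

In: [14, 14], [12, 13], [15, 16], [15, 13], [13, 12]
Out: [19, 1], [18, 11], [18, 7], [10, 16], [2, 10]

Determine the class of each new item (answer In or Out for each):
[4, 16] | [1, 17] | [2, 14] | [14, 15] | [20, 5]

Every 'In' example satisfies: min ≥ 12. None of the 'Out' examples do.

Out, Out, Out, In, Out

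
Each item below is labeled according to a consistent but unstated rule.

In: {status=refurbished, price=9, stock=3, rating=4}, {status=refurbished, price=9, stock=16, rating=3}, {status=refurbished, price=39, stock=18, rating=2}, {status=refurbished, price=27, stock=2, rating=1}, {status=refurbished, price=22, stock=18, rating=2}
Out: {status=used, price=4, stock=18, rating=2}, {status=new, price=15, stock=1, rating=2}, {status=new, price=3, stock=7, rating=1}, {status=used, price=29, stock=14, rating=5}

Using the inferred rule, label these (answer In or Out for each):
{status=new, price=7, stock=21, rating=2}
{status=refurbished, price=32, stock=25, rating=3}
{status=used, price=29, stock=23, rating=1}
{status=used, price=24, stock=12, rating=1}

A rule that fits every label: status is refurbished — true of each 'In' example, false of each 'Out' one.
{status=new, price=7, stock=21, rating=2}: status is new — doesn't qualify, so Out.
{status=refurbished, price=32, stock=25, rating=3}: status is refurbished — passes, so In.
{status=used, price=29, stock=23, rating=1}: status is used — doesn't qualify, so Out.
{status=used, price=24, stock=12, rating=1}: status is used — doesn't qualify, so Out.

Out, In, Out, Out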